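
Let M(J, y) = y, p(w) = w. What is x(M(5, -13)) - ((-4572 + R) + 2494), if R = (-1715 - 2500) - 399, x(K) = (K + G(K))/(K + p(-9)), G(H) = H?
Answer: 73625/11 ≈ 6693.2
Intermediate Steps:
x(K) = 2*K/(-9 + K) (x(K) = (K + K)/(K - 9) = (2*K)/(-9 + K) = 2*K/(-9 + K))
R = -4614 (R = -4215 - 399 = -4614)
x(M(5, -13)) - ((-4572 + R) + 2494) = 2*(-13)/(-9 - 13) - ((-4572 - 4614) + 2494) = 2*(-13)/(-22) - (-9186 + 2494) = 2*(-13)*(-1/22) - 1*(-6692) = 13/11 + 6692 = 73625/11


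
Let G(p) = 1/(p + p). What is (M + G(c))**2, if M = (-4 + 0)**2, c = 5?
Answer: 25921/100 ≈ 259.21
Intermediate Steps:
G(p) = 1/(2*p)
M = 16 (M = (-4)**2 = 16)
(M + G(c))**2 = (16 + (1/2)/5)**2 = (16 + (1/2)*(1/5))**2 = (16 + 1/10)**2 = (161/10)**2 = 25921/100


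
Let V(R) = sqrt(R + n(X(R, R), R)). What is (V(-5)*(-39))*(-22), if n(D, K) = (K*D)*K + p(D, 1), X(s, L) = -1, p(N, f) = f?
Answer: 858*I*sqrt(29) ≈ 4620.5*I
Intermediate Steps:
n(D, K) = 1 + D*K**2 (n(D, K) = (K*D)*K + 1 = (D*K)*K + 1 = D*K**2 + 1 = 1 + D*K**2)
V(R) = sqrt(1 + R - R**2) (V(R) = sqrt(R + (1 - R**2)) = sqrt(1 + R - R**2))
(V(-5)*(-39))*(-22) = (sqrt(1 - 5 - 1*(-5)**2)*(-39))*(-22) = (sqrt(1 - 5 - 1*25)*(-39))*(-22) = (sqrt(1 - 5 - 25)*(-39))*(-22) = (sqrt(-29)*(-39))*(-22) = ((I*sqrt(29))*(-39))*(-22) = -39*I*sqrt(29)*(-22) = 858*I*sqrt(29)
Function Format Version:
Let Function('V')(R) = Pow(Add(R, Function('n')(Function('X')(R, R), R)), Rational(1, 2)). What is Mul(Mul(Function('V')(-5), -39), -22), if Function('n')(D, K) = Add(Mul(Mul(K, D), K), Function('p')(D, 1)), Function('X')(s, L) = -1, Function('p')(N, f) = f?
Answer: Mul(858, I, Pow(29, Rational(1, 2))) ≈ Mul(4620.5, I)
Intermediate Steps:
Function('n')(D, K) = Add(1, Mul(D, Pow(K, 2))) (Function('n')(D, K) = Add(Mul(Mul(K, D), K), 1) = Add(Mul(Mul(D, K), K), 1) = Add(Mul(D, Pow(K, 2)), 1) = Add(1, Mul(D, Pow(K, 2))))
Function('V')(R) = Pow(Add(1, R, Mul(-1, Pow(R, 2))), Rational(1, 2)) (Function('V')(R) = Pow(Add(R, Add(1, Mul(-1, Pow(R, 2)))), Rational(1, 2)) = Pow(Add(1, R, Mul(-1, Pow(R, 2))), Rational(1, 2)))
Mul(Mul(Function('V')(-5), -39), -22) = Mul(Mul(Pow(Add(1, -5, Mul(-1, Pow(-5, 2))), Rational(1, 2)), -39), -22) = Mul(Mul(Pow(Add(1, -5, Mul(-1, 25)), Rational(1, 2)), -39), -22) = Mul(Mul(Pow(Add(1, -5, -25), Rational(1, 2)), -39), -22) = Mul(Mul(Pow(-29, Rational(1, 2)), -39), -22) = Mul(Mul(Mul(I, Pow(29, Rational(1, 2))), -39), -22) = Mul(Mul(-39, I, Pow(29, Rational(1, 2))), -22) = Mul(858, I, Pow(29, Rational(1, 2)))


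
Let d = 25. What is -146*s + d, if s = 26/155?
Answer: 79/155 ≈ 0.50968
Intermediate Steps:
s = 26/155 (s = 26*(1/155) = 26/155 ≈ 0.16774)
-146*s + d = -146*26/155 + 25 = -3796/155 + 25 = 79/155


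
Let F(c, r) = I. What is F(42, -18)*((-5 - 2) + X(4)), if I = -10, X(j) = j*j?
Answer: -90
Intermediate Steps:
X(j) = j²
F(c, r) = -10
F(42, -18)*((-5 - 2) + X(4)) = -10*((-5 - 2) + 4²) = -10*(-7 + 16) = -10*9 = -90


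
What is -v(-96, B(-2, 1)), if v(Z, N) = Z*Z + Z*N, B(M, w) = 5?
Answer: -8736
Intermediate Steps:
v(Z, N) = Z**2 + N*Z
-v(-96, B(-2, 1)) = -(-96)*(5 - 96) = -(-96)*(-91) = -1*8736 = -8736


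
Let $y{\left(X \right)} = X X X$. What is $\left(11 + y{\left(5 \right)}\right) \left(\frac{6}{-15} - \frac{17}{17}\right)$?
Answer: $- \frac{952}{5} \approx -190.4$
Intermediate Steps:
$y{\left(X \right)} = X^{3}$ ($y{\left(X \right)} = X^{2} X = X^{3}$)
$\left(11 + y{\left(5 \right)}\right) \left(\frac{6}{-15} - \frac{17}{17}\right) = \left(11 + 5^{3}\right) \left(\frac{6}{-15} - \frac{17}{17}\right) = \left(11 + 125\right) \left(6 \left(- \frac{1}{15}\right) - 1\right) = 136 \left(- \frac{2}{5} - 1\right) = 136 \left(- \frac{7}{5}\right) = - \frac{952}{5}$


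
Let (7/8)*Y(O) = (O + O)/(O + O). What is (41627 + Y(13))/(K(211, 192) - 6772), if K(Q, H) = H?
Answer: -291397/46060 ≈ -6.3265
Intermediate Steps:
Y(O) = 8/7 (Y(O) = 8*((O + O)/(O + O))/7 = 8*((2*O)/((2*O)))/7 = 8*((2*O)*(1/(2*O)))/7 = (8/7)*1 = 8/7)
(41627 + Y(13))/(K(211, 192) - 6772) = (41627 + 8/7)/(192 - 6772) = (291397/7)/(-6580) = (291397/7)*(-1/6580) = -291397/46060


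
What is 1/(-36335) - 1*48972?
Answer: -1779397621/36335 ≈ -48972.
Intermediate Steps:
1/(-36335) - 1*48972 = -1/36335 - 48972 = -1779397621/36335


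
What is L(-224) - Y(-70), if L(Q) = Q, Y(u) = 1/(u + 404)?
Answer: -74817/334 ≈ -224.00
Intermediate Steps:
Y(u) = 1/(404 + u)
L(-224) - Y(-70) = -224 - 1/(404 - 70) = -224 - 1/334 = -74817/334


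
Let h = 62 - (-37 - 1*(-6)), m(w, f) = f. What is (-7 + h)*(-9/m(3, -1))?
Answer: 774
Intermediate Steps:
h = 93 (h = 62 - (-37 + 6) = 62 - 1*(-31) = 62 + 31 = 93)
(-7 + h)*(-9/m(3, -1)) = (-7 + 93)*(-9/(-1)) = 86*(-9*(-1)) = 86*9 = 774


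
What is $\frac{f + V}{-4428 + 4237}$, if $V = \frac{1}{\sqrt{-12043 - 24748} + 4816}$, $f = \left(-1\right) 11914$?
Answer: $\frac{276769923542}{4437053577} + \frac{i \sqrt{36791}}{4437053577} \approx 62.377 + 4.3229 \cdot 10^{-8} i$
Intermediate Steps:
$f = -11914$
$V = \frac{1}{4816 + i \sqrt{36791}}$ ($V = \frac{1}{\sqrt{-36791} + 4816} = \frac{1}{i \sqrt{36791} + 4816} = \frac{1}{4816 + i \sqrt{36791}} \approx 0.00020731 - 8.2568 \cdot 10^{-6} i$)
$\frac{f + V}{-4428 + 4237} = \frac{-11914 + \left(\frac{4816}{23230647} - \frac{i \sqrt{36791}}{23230647}\right)}{-4428 + 4237} = \frac{- \frac{276769923542}{23230647} - \frac{i \sqrt{36791}}{23230647}}{-191} = \left(- \frac{276769923542}{23230647} - \frac{i \sqrt{36791}}{23230647}\right) \left(- \frac{1}{191}\right) = \frac{276769923542}{4437053577} + \frac{i \sqrt{36791}}{4437053577}$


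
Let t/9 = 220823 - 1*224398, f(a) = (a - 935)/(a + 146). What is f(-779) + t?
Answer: -20365061/633 ≈ -32172.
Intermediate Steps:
f(a) = (-935 + a)/(146 + a)
t = -32175 (t = 9*(220823 - 1*224398) = 9*(220823 - 224398) = 9*(-3575) = -32175)
f(-779) + t = (-935 - 779)/(146 - 779) - 32175 = -1714/(-633) - 32175 = -1/633*(-1714) - 32175 = 1714/633 - 32175 = -20365061/633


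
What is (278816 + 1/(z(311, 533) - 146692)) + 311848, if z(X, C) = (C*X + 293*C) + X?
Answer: 103691655865/175551 ≈ 5.9066e+5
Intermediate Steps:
z(X, C) = X + 293*C + C*X (z(X, C) = (293*C + C*X) + X = X + 293*C + C*X)
(278816 + 1/(z(311, 533) - 146692)) + 311848 = (278816 + 1/((311 + 293*533 + 533*311) - 146692)) + 311848 = (278816 + 1/((311 + 156169 + 165763) - 146692)) + 311848 = (278816 + 1/(322243 - 146692)) + 311848 = (278816 + 1/175551) + 311848 = 48946427617/175551 + 311848 = 103691655865/175551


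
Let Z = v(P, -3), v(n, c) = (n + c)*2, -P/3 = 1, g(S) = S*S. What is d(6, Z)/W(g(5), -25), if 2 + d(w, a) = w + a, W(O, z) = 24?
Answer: -1/3 ≈ -0.33333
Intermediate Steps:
g(S) = S**2
P = -3 (P = -3*1 = -3)
v(n, c) = 2*c + 2*n (v(n, c) = (c + n)*2 = 2*c + 2*n)
Z = -12 (Z = 2*(-3) + 2*(-3) = -6 - 6 = -12)
d(w, a) = -2 + a + w (d(w, a) = -2 + (w + a) = -2 + (a + w) = -2 + a + w)
d(6, Z)/W(g(5), -25) = (-2 - 12 + 6)/24 = -8*1/24 = -1/3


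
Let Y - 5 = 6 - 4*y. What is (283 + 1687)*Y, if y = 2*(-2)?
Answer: 53190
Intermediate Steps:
y = -4
Y = 27 (Y = 5 + (6 - 4*(-4)) = 5 + (6 + 16) = 5 + 22 = 27)
(283 + 1687)*Y = (283 + 1687)*27 = 1970*27 = 53190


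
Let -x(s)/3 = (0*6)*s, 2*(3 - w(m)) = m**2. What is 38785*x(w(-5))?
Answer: 0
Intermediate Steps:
w(m) = 3 - m**2/2
x(s) = 0 (x(s) = -3*0*6*s = -0*s = -3*0 = 0)
38785*x(w(-5)) = 38785*0 = 0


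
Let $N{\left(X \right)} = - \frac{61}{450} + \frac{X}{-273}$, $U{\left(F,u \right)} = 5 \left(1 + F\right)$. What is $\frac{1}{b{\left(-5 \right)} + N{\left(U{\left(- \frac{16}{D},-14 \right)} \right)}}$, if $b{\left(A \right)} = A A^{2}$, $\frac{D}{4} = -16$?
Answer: $- \frac{81900}{10250477} \approx -0.0079899$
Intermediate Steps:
$D = -64$ ($D = 4 \left(-16\right) = -64$)
$U{\left(F,u \right)} = 5 + 5 F$
$N{\left(X \right)} = - \frac{61}{450} - \frac{X}{273}$ ($N{\left(X \right)} = \left(-61\right) \frac{1}{450} + X \left(- \frac{1}{273}\right) = - \frac{61}{450} - \frac{X}{273}$)
$b{\left(A \right)} = A^{3}$
$\frac{1}{b{\left(-5 \right)} + N{\left(U{\left(- \frac{16}{D},-14 \right)} \right)}} = \frac{1}{\left(-5\right)^{3} - \left(\frac{61}{450} + \frac{5 + 5 \left(- \frac{16}{-64}\right)}{273}\right)} = \frac{1}{-125 - \left(\frac{61}{450} + \frac{5 + 5 \left(\left(-16\right) \left(- \frac{1}{64}\right)\right)}{273}\right)} = \frac{1}{-125 - \left(\frac{61}{450} + \frac{5 + 5 \cdot \frac{1}{4}}{273}\right)} = \frac{1}{-125 - \left(\frac{61}{450} + \frac{5 + \frac{5}{4}}{273}\right)} = \frac{1}{-125 - \frac{12977}{81900}} = \frac{1}{- \frac{10250477}{81900}} = - \frac{81900}{10250477}$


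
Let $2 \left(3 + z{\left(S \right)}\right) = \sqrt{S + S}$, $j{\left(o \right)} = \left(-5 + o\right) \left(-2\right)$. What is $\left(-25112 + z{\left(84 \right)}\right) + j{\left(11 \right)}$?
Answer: $-25127 + \sqrt{42} \approx -25121.0$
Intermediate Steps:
$j{\left(o \right)} = 10 - 2 o$
$z{\left(S \right)} = -3 + \frac{\sqrt{2} \sqrt{S}}{2}$ ($z{\left(S \right)} = -3 + \frac{\sqrt{S + S}}{2} = -3 + \frac{\sqrt{2 S}}{2} = -3 + \frac{\sqrt{2} \sqrt{S}}{2}$)
$\left(-25112 + z{\left(84 \right)}\right) + j{\left(11 \right)} = \left(-25112 - \left(3 - \frac{\sqrt{2} \sqrt{84}}{2}\right)\right) + \left(10 - 22\right) = \left(-25112 - \left(3 - \frac{\sqrt{2} \cdot 2 \sqrt{21}}{2}\right)\right) + \left(10 - 22\right) = \left(-25112 - \left(3 - \sqrt{42}\right)\right) - 12 = \left(-25115 + \sqrt{42}\right) - 12 = -25127 + \sqrt{42}$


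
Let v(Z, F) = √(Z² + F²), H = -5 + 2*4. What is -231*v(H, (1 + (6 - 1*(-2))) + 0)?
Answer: -693*√10 ≈ -2191.5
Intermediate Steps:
H = 3 (H = -5 + 8 = 3)
v(Z, F) = √(F² + Z²)
-231*v(H, (1 + (6 - 1*(-2))) + 0) = -231*√(((1 + (6 - 1*(-2))) + 0)² + 3²) = -231*√(((1 + (6 + 2)) + 0)² + 9) = -231*√(((1 + 8) + 0)² + 9) = -231*√((9 + 0)² + 9) = -231*√(9² + 9) = -231*√(81 + 9) = -693*√10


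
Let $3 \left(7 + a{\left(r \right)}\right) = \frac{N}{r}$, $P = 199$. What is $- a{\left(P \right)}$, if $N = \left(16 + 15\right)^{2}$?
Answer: $\frac{3218}{597} \approx 5.3903$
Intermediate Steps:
$N = 961$ ($N = 31^{2} = 961$)
$a{\left(r \right)} = -7 + \frac{961}{3 r}$ ($a{\left(r \right)} = -7 + \frac{961 \frac{1}{r}}{3} = -7 + \frac{961}{3 r}$)
$- a{\left(P \right)} = - (-7 + \frac{961}{3 \cdot 199}) = - (-7 + \frac{961}{3} \cdot \frac{1}{199}) = - (-7 + \frac{961}{597}) = \left(-1\right) \left(- \frac{3218}{597}\right) = \frac{3218}{597}$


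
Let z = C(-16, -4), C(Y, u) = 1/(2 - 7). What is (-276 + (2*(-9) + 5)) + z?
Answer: -1446/5 ≈ -289.20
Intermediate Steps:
C(Y, u) = -⅕ (C(Y, u) = 1/(-5) = -⅕)
z = -⅕ ≈ -0.20000
(-276 + (2*(-9) + 5)) + z = (-276 + (2*(-9) + 5)) - ⅕ = (-276 + (-18 + 5)) - ⅕ = (-276 - 13) - ⅕ = -289 - ⅕ = -1446/5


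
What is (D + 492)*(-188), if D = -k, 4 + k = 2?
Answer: -92872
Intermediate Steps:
k = -2 (k = -4 + 2 = -2)
D = 2 (D = -1*(-2) = 2)
(D + 492)*(-188) = (2 + 492)*(-188) = 494*(-188) = -92872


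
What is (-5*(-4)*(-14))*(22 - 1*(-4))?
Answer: -7280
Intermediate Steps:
(-5*(-4)*(-14))*(22 - 1*(-4)) = (20*(-14))*(22 + 4) = -280*26 = -7280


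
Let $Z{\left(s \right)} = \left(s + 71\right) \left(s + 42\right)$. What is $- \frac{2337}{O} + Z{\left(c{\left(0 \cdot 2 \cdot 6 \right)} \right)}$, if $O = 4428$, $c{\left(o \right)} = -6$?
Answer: $\frac{84221}{36} \approx 2339.5$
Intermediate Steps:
$Z{\left(s \right)} = \left(42 + s\right) \left(71 + s\right)$ ($Z{\left(s \right)} = \left(71 + s\right) \left(42 + s\right) = \left(42 + s\right) \left(71 + s\right)$)
$- \frac{2337}{O} + Z{\left(c{\left(0 \cdot 2 \cdot 6 \right)} \right)} = - \frac{2337}{4428} + \left(2982 + \left(-6\right)^{2} + 113 \left(-6\right)\right) = \left(-2337\right) \frac{1}{4428} + \left(2982 + 36 - 678\right) = - \frac{19}{36} + 2340 = \frac{84221}{36}$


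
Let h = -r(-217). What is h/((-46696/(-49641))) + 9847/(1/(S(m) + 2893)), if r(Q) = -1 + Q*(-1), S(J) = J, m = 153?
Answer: 175073415887/5837 ≈ 2.9994e+7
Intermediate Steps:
r(Q) = -1 - Q
h = -216 (h = -(-1 - 1*(-217)) = -(-1 + 217) = -1*216 = -216)
h/((-46696/(-49641))) + 9847/(1/(S(m) + 2893)) = -216/((-46696/(-49641))) + 9847/(1/(153 + 2893)) = -216/((-46696*(-1/49641))) + 9847/(1/3046) = -216/46696/49641 + 9847/(1/3046) = -216*49641/46696 + 9847*3046 = -1340307/5837 + 29993962 = 175073415887/5837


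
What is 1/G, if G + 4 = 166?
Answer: 1/162 ≈ 0.0061728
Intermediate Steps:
G = 162 (G = -4 + 166 = 162)
1/G = 1/162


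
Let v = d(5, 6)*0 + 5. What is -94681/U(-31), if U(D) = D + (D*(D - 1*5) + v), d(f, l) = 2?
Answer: -94681/1090 ≈ -86.863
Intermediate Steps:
v = 5 (v = 2*0 + 5 = 0 + 5 = 5)
U(D) = 5 + D + D*(-5 + D) (U(D) = D + (D*(D - 1*5) + 5) = D + (D*(D - 5) + 5) = D + (D*(-5 + D) + 5) = D + (5 + D*(-5 + D)) = 5 + D + D*(-5 + D))
-94681/U(-31) = -94681/(5 + (-31)² - 4*(-31)) = -94681/(5 + 961 + 124) = -94681/(1090*1) = -94681/1090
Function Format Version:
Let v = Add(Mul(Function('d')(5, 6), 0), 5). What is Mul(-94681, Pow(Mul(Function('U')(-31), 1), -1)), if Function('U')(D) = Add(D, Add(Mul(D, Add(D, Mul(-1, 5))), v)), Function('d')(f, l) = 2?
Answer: Rational(-94681, 1090) ≈ -86.863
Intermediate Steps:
v = 5 (v = Add(Mul(2, 0), 5) = Add(0, 5) = 5)
Function('U')(D) = Add(5, D, Mul(D, Add(-5, D))) (Function('U')(D) = Add(D, Add(Mul(D, Add(D, Mul(-1, 5))), 5)) = Add(D, Add(Mul(D, Add(D, -5)), 5)) = Add(D, Add(Mul(D, Add(-5, D)), 5)) = Add(D, Add(5, Mul(D, Add(-5, D)))) = Add(5, D, Mul(D, Add(-5, D))))
Mul(-94681, Pow(Mul(Function('U')(-31), 1), -1)) = Mul(-94681, Pow(Mul(Add(5, Pow(-31, 2), Mul(-4, -31)), 1), -1)) = Mul(-94681, Pow(Mul(Add(5, 961, 124), 1), -1)) = Mul(-94681, Pow(Mul(1090, 1), -1)) = Mul(-94681, Pow(1090, -1)) = Mul(-94681, Rational(1, 1090)) = Rational(-94681, 1090)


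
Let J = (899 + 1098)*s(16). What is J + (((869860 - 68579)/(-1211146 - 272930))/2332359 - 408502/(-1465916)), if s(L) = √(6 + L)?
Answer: 353496709357226543/1268529683243265036 + 1997*√22 ≈ 9367.0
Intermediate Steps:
J = 1997*√22 (J = (899 + 1098)*√(6 + 16) = 1997*√22 ≈ 9366.8)
J + (((869860 - 68579)/(-1211146 - 272930))/2332359 - 408502/(-1465916)) = 1997*√22 + (((869860 - 68579)/(-1211146 - 272930))/2332359 - 408502/(-1465916)) = 1997*√22 + ((801281/(-1484076))*(1/2332359) - 408502*(-1/1465916)) = 1997*√22 + ((801281*(-1/1484076))*(1/2332359) + 204251/732958) = 1997*√22 + (-801281/1484076*1/2332359 + 204251/732958) = 1997*√22 + (-801281/3461398015284 + 204251/732958) = 1997*√22 + 353496709357226543/1268529683243265036 = 353496709357226543/1268529683243265036 + 1997*√22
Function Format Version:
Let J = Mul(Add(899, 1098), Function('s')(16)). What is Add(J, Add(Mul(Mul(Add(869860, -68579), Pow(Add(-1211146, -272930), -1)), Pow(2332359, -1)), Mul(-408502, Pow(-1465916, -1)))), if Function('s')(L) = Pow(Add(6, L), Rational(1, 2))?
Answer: Add(Rational(353496709357226543, 1268529683243265036), Mul(1997, Pow(22, Rational(1, 2)))) ≈ 9367.0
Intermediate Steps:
J = Mul(1997, Pow(22, Rational(1, 2))) (J = Mul(Add(899, 1098), Pow(Add(6, 16), Rational(1, 2))) = Mul(1997, Pow(22, Rational(1, 2))) ≈ 9366.8)
Add(J, Add(Mul(Mul(Add(869860, -68579), Pow(Add(-1211146, -272930), -1)), Pow(2332359, -1)), Mul(-408502, Pow(-1465916, -1)))) = Add(Mul(1997, Pow(22, Rational(1, 2))), Add(Mul(Mul(Add(869860, -68579), Pow(Add(-1211146, -272930), -1)), Pow(2332359, -1)), Mul(-408502, Pow(-1465916, -1)))) = Add(Mul(1997, Pow(22, Rational(1, 2))), Add(Mul(Mul(801281, Pow(-1484076, -1)), Rational(1, 2332359)), Mul(-408502, Rational(-1, 1465916)))) = Add(Mul(1997, Pow(22, Rational(1, 2))), Add(Mul(Mul(801281, Rational(-1, 1484076)), Rational(1, 2332359)), Rational(204251, 732958))) = Add(Mul(1997, Pow(22, Rational(1, 2))), Add(Mul(Rational(-801281, 1484076), Rational(1, 2332359)), Rational(204251, 732958))) = Add(Mul(1997, Pow(22, Rational(1, 2))), Add(Rational(-801281, 3461398015284), Rational(204251, 732958))) = Add(Mul(1997, Pow(22, Rational(1, 2))), Rational(353496709357226543, 1268529683243265036)) = Add(Rational(353496709357226543, 1268529683243265036), Mul(1997, Pow(22, Rational(1, 2))))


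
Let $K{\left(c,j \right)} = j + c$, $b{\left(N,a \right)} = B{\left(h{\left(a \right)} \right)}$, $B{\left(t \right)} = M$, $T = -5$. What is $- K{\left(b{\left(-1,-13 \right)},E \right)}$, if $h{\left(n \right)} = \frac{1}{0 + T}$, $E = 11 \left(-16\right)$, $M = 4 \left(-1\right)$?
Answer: $180$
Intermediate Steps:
$M = -4$
$E = -176$
$h{\left(n \right)} = - \frac{1}{5}$ ($h{\left(n \right)} = \frac{1}{0 - 5} = \frac{1}{-5} = - \frac{1}{5}$)
$B{\left(t \right)} = -4$
$b{\left(N,a \right)} = -4$
$K{\left(c,j \right)} = c + j$
$- K{\left(b{\left(-1,-13 \right)},E \right)} = - (-4 - 176) = \left(-1\right) \left(-180\right) = 180$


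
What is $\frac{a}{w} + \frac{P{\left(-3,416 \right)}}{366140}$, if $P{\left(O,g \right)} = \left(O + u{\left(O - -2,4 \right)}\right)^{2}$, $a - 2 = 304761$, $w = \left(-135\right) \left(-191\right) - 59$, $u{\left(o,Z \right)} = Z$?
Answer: $\frac{55792975273}{4709658820} \approx 11.846$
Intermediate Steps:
$w = 25726$ ($w = 25785 - 59 = 25726$)
$a = 304763$ ($a = 2 + 304761 = 304763$)
$P{\left(O,g \right)} = \left(4 + O\right)^{2}$ ($P{\left(O,g \right)} = \left(O + 4\right)^{2} = \left(4 + O\right)^{2}$)
$\frac{a}{w} + \frac{P{\left(-3,416 \right)}}{366140} = \frac{304763}{25726} + \frac{\left(4 - 3\right)^{2}}{366140} = 304763 \cdot \frac{1}{25726} + 1^{2} \cdot \frac{1}{366140} = \frac{304763}{25726} + 1 \cdot \frac{1}{366140} = \frac{304763}{25726} + \frac{1}{366140} = \frac{55792975273}{4709658820}$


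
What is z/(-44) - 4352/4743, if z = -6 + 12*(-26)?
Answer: 38729/6138 ≈ 6.3097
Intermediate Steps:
z = -318 (z = -6 - 312 = -318)
z/(-44) - 4352/4743 = -318/(-44) - 4352/4743 = -318*(-1/44) - 4352*1/4743 = 159/22 - 256/279 = 38729/6138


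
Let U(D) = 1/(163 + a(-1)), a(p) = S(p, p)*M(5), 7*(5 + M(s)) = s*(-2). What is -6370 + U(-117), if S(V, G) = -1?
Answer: -7554813/1186 ≈ -6370.0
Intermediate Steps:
M(s) = -5 - 2*s/7 (M(s) = -5 + (s*(-2))/7 = -5 + (-2*s)/7 = -5 - 2*s/7)
a(p) = 45/7 (a(p) = -(-5 - 2/7*5) = -(-5 - 10/7) = -1*(-45/7) = 45/7)
U(D) = 7/1186 (U(D) = 1/(163 + 45/7) = 1/(1186/7) = 7/1186)
-6370 + U(-117) = -6370 + 7/1186 = -7554813/1186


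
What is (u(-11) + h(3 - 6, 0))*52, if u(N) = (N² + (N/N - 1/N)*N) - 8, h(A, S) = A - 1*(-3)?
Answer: 5252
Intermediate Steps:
h(A, S) = 3 + A (h(A, S) = A + 3 = 3 + A)
u(N) = -8 + N² + N*(1 - 1/N) (u(N) = (N² + (1 - 1/N)*N) - 8 = (N² + N*(1 - 1/N)) - 8 = -8 + N² + N*(1 - 1/N))
(u(-11) + h(3 - 6, 0))*52 = ((-9 - 11 + (-11)²) + (3 + (3 - 6)))*52 = ((-9 - 11 + 121) + (3 - 3))*52 = (101 + 0)*52 = 101*52 = 5252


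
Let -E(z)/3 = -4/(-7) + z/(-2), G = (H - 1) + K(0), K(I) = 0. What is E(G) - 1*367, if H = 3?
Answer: -2560/7 ≈ -365.71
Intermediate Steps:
G = 2 (G = (3 - 1) + 0 = 2 + 0 = 2)
E(z) = -12/7 + 3*z/2 (E(z) = -3*(-4/(-7) + z/(-2)) = -3*(-4*(-⅐) + z*(-½)) = -3*(4/7 - z/2) = -12/7 + 3*z/2)
E(G) - 1*367 = (-12/7 + (3/2)*2) - 1*367 = (-12/7 + 3) - 367 = 9/7 - 367 = -2560/7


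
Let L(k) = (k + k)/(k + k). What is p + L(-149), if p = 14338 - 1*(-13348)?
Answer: 27687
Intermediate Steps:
p = 27686 (p = 14338 + 13348 = 27686)
L(k) = 1 (L(k) = (2*k)/((2*k)) = (2*k)*(1/(2*k)) = 1)
p + L(-149) = 27686 + 1 = 27687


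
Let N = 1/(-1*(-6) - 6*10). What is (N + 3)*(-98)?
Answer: -7889/27 ≈ -292.19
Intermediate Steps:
N = -1/54 (N = 1/(6 - 60) = 1/(-54) = -1/54 ≈ -0.018519)
(N + 3)*(-98) = (-1/54 + 3)*(-98) = (161/54)*(-98) = -7889/27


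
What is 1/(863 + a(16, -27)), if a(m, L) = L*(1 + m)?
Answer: 1/404 ≈ 0.0024752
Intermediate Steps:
1/(863 + a(16, -27)) = 1/(863 - 27*(1 + 16)) = 1/(863 - 27*17) = 1/(863 - 459) = 1/404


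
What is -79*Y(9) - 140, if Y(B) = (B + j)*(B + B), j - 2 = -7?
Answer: -5828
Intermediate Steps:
j = -5 (j = 2 - 7 = -5)
Y(B) = 2*B*(-5 + B) (Y(B) = (B - 5)*(B + B) = (-5 + B)*(2*B) = 2*B*(-5 + B))
-79*Y(9) - 140 = -158*9*(-5 + 9) - 140 = -158*9*4 - 140 = -79*72 - 140 = -5688 - 140 = -5828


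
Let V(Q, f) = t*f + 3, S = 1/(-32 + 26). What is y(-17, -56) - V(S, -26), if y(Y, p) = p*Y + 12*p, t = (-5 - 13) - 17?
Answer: -633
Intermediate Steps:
t = -35 (t = -18 - 17 = -35)
y(Y, p) = 12*p + Y*p (y(Y, p) = Y*p + 12*p = 12*p + Y*p)
S = -⅙ (S = 1/(-6) = -⅙ ≈ -0.16667)
V(Q, f) = 3 - 35*f (V(Q, f) = -35*f + 3 = 3 - 35*f)
y(-17, -56) - V(S, -26) = -56*(12 - 17) - (3 - 35*(-26)) = -56*(-5) - (3 + 910) = 280 - 1*913 = 280 - 913 = -633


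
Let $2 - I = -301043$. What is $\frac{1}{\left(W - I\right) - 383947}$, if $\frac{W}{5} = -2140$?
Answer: $- \frac{1}{695692} \approx -1.4374 \cdot 10^{-6}$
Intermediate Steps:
$W = -10700$ ($W = 5 \left(-2140\right) = -10700$)
$I = 301045$ ($I = 2 - -301043 = 2 + 301043 = 301045$)
$\frac{1}{\left(W - I\right) - 383947} = \frac{1}{\left(-10700 - 301045\right) - 383947} = \frac{1}{-311745 - 383947} = \frac{1}{-695692} = - \frac{1}{695692}$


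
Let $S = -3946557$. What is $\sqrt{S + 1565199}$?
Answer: $31 i \sqrt{2478} \approx 1543.2 i$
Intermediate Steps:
$\sqrt{S + 1565199} = \sqrt{-3946557 + 1565199} = \sqrt{-2381358} = 31 i \sqrt{2478}$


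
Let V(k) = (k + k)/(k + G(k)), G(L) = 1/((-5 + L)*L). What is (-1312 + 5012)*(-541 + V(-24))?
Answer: -33310785500/16703 ≈ -1.9943e+6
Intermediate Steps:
G(L) = 1/(L*(-5 + L))
V(k) = 2*k/(k + 1/(k*(-5 + k))) (V(k) = (k + k)/(k + 1/(k*(-5 + k))) = (2*k)/(k + 1/(k*(-5 + k))) = 2*k/(k + 1/(k*(-5 + k))))
(-1312 + 5012)*(-541 + V(-24)) = (-1312 + 5012)*(-541 + 2*(-24)²*(-5 - 24)/(1 + (-24)²*(-5 - 24))) = 3700*(-541 + 2*576*(-29)/(1 + 576*(-29))) = 3700*(-541 + 2*576*(-29)/(1 - 16704)) = 3700*(-541 + 2*576*(-29)/(-16703)) = 3700*(-541 + 2*576*(-1/16703)*(-29)) = 3700*(-541 + 33408/16703) = 3700*(-9002915/16703) = -33310785500/16703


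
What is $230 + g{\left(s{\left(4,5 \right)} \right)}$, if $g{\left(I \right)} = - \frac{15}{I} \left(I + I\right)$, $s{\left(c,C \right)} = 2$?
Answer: $200$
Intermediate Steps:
$g{\left(I \right)} = -30$ ($g{\left(I \right)} = - \frac{15}{I} 2 I = -30$)
$230 + g{\left(s{\left(4,5 \right)} \right)} = 230 - 30 = 200$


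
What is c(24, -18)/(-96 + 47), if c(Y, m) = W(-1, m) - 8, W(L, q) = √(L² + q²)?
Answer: 8/49 - 5*√13/49 ≈ -0.20465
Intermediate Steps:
c(Y, m) = -8 + √(1 + m²) (c(Y, m) = √((-1)² + m²) - 8 = √(1 + m²) - 8 = -8 + √(1 + m²))
c(24, -18)/(-96 + 47) = (-8 + √(1 + (-18)²))/(-96 + 47) = (-8 + √(1 + 324))/(-49) = -(-8 + √325)/49 = -(-8 + 5*√13)/49 = 8/49 - 5*√13/49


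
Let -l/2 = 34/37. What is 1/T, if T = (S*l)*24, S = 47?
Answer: -37/76704 ≈ -0.00048237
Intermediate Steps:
l = -68/37 ≈ -1.8378
T = -76704/37 (T = (47*(-68/37))*24 = -3196/37*24 = -76704/37 ≈ -2073.1)
1/T = 1/(-76704/37) = -37/76704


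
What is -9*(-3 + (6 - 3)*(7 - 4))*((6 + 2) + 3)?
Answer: -594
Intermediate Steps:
-9*(-3 + (6 - 3)*(7 - 4))*((6 + 2) + 3) = -9*(-3 + 3*3)*(8 + 3) = -9*(-3 + 9)*11 = -54*11 = -9*66 = -594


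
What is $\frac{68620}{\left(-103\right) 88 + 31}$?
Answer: $- \frac{68620}{9033} \approx -7.5966$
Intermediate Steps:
$\frac{68620}{\left(-103\right) 88 + 31} = \frac{68620}{-9064 + 31} = \frac{68620}{-9033} = 68620 \left(- \frac{1}{9033}\right) = - \frac{68620}{9033}$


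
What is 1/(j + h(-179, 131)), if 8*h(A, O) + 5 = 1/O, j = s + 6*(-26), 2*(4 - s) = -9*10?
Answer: -524/56395 ≈ -0.0092916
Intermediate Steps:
s = 49 (s = 4 - (-9)*10/2 = 4 - ½*(-90) = 4 + 45 = 49)
j = -107 (j = 49 + 6*(-26) = 49 - 156 = -107)
h(A, O) = -5/8 + 1/(8*O)
1/(j + h(-179, 131)) = 1/(-107 + (⅛)*(1 - 5*131)/131) = 1/(-107 + (⅛)*(1/131)*(1 - 655)) = 1/(-107 + (⅛)*(1/131)*(-654)) = 1/(-107 - 327/524) = 1/(-56395/524) = -524/56395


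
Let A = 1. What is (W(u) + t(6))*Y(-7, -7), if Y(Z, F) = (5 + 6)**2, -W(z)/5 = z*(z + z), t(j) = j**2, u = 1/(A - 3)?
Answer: 8107/2 ≈ 4053.5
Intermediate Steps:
u = -1/2 (u = 1/(1 - 3) = 1/(-2) = -1/2 ≈ -0.50000)
W(z) = -10*z**2 (W(z) = -5*z*(z + z) = -5*z*2*z = -10*z**2)
Y(Z, F) = 121 (Y(Z, F) = 11**2 = 121)
(W(u) + t(6))*Y(-7, -7) = (-10*(-1/2)**2 + 6**2)*121 = (-10*1/4 + 36)*121 = (-5/2 + 36)*121 = (67/2)*121 = 8107/2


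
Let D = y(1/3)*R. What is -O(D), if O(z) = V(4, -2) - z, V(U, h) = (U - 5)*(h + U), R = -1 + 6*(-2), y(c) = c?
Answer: -7/3 ≈ -2.3333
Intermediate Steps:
R = -13 (R = -1 - 12 = -13)
V(U, h) = (-5 + U)*(U + h)
D = -13/3 (D = (1/3)*(-13) = (1*(⅓))*(-13) = (⅓)*(-13) = -13/3 ≈ -4.3333)
O(z) = -2 - z (O(z) = (4² - 5*4 - 5*(-2) + 4*(-2)) - z = (16 - 20 + 10 - 8) - z = -2 - z)
-O(D) = -(-2 - 1*(-13/3)) = -(-2 + 13/3) = -1*7/3 = -7/3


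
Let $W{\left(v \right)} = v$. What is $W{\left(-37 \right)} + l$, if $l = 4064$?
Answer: $4027$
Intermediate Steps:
$W{\left(-37 \right)} + l = -37 + 4064 = 4027$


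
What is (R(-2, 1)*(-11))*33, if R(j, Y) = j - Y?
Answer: 1089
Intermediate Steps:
(R(-2, 1)*(-11))*33 = ((-2 - 1*1)*(-11))*33 = ((-2 - 1)*(-11))*33 = -3*(-11)*33 = 33*33 = 1089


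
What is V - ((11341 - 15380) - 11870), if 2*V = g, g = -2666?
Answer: 14576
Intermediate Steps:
V = -1333 (V = (½)*(-2666) = -1333)
V - ((11341 - 15380) - 11870) = -1333 - ((11341 - 15380) - 11870) = -1333 - (-4039 - 11870) = -1333 - 1*(-15909) = -1333 + 15909 = 14576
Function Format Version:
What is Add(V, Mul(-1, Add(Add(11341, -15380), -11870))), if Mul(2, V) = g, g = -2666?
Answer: 14576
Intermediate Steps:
V = -1333 (V = Mul(Rational(1, 2), -2666) = -1333)
Add(V, Mul(-1, Add(Add(11341, -15380), -11870))) = Add(-1333, Mul(-1, Add(Add(11341, -15380), -11870))) = Add(-1333, Mul(-1, Add(-4039, -11870))) = Add(-1333, Mul(-1, -15909)) = Add(-1333, 15909) = 14576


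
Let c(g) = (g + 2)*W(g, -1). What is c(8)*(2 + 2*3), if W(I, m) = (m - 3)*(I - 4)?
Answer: -1280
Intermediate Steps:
W(I, m) = (-4 + I)*(-3 + m) (W(I, m) = (-3 + m)*(-4 + I) = (-4 + I)*(-3 + m))
c(g) = (2 + g)*(16 - 4*g) (c(g) = (g + 2)*(12 - 4*(-1) - 3*g + g*(-1)) = (2 + g)*(12 + 4 - 3*g - g) = (2 + g)*(16 - 4*g))
c(8)*(2 + 2*3) = (4*(2 + 8)*(4 - 1*8))*(2 + 2*3) = (4*10*(4 - 8))*(2 + 6) = (4*10*(-4))*8 = -160*8 = -1280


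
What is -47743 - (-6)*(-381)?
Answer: -50029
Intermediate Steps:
-47743 - (-6)*(-381) = -47743 - 1*2286 = -47743 - 2286 = -50029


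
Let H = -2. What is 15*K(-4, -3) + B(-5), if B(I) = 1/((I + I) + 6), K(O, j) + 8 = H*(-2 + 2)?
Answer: -481/4 ≈ -120.25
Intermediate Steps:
K(O, j) = -8 (K(O, j) = -8 - 2*(-2 + 2) = -8 - 2*0 = -8 + 0 = -8)
B(I) = 1/(6 + 2*I) (B(I) = 1/(2*I + 6) = 1/(6 + 2*I))
15*K(-4, -3) + B(-5) = 15*(-8) + 1/(2*(3 - 5)) = -120 + (½)/(-2) = -120 + (½)*(-½) = -120 - ¼ = -481/4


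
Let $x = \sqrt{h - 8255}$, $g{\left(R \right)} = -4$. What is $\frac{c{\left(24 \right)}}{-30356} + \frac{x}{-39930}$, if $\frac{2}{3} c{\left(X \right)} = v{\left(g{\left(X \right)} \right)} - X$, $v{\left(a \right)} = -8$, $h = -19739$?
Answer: $\frac{12}{7589} - \frac{i \sqrt{27994}}{39930} \approx 0.0015812 - 0.0041902 i$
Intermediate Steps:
$c{\left(X \right)} = -12 - \frac{3 X}{2}$ ($c{\left(X \right)} = \frac{3 \left(-8 - X\right)}{2} = -12 - \frac{3 X}{2}$)
$x = i \sqrt{27994}$ ($x = \sqrt{-19739 - 8255} = \sqrt{-27994} = i \sqrt{27994} \approx 167.31 i$)
$\frac{c{\left(24 \right)}}{-30356} + \frac{x}{-39930} = \frac{-12 - 36}{-30356} + \frac{i \sqrt{27994}}{-39930} = \left(-12 - 36\right) \left(- \frac{1}{30356}\right) + i \sqrt{27994} \left(- \frac{1}{39930}\right) = \left(-48\right) \left(- \frac{1}{30356}\right) - \frac{i \sqrt{27994}}{39930} = \frac{12}{7589} - \frac{i \sqrt{27994}}{39930}$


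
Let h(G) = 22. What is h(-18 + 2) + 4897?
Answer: 4919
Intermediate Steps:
h(-18 + 2) + 4897 = 22 + 4897 = 4919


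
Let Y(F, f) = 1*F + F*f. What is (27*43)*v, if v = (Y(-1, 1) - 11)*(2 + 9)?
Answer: -166023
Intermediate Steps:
Y(F, f) = F + F*f
v = -143 (v = (-(1 + 1) - 11)*(2 + 9) = (-1*2 - 11)*11 = (-2 - 11)*11 = -13*11 = -143)
(27*43)*v = (27*43)*(-143) = 1161*(-143) = -166023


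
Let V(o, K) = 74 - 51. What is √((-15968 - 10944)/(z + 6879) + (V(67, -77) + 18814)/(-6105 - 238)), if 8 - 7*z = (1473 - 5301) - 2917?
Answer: I*√194088788718652443/174134379 ≈ 2.53*I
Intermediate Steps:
z = 6753/7 (z = 8/7 - ((1473 - 5301) - 2917)/7 = 8/7 - (-3828 - 2917)/7 = 8/7 - ⅐*(-6745) = 8/7 + 6745/7 = 6753/7 ≈ 964.71)
V(o, K) = 23
√((-15968 - 10944)/(z + 6879) + (V(67, -77) + 18814)/(-6105 - 238)) = √((-15968 - 10944)/(6753/7 + 6879) + (23 + 18814)/(-6105 - 238)) = √(-26912/54906/7 + 18837/(-6343)) = √(-26912*7/54906 + 18837*(-1/6343)) = √(-94192/27453 - 18837/6343) = √(-1114592017/174134379) = I*√194088788718652443/174134379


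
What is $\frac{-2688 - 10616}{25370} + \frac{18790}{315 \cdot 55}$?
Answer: $\frac{984842}{1758141} \approx 0.56016$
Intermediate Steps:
$\frac{-2688 - 10616}{25370} + \frac{18790}{315 \cdot 55} = \left(-13304\right) \frac{1}{25370} + \frac{18790}{17325} = - \frac{6652}{12685} + 18790 \cdot \frac{1}{17325} = - \frac{6652}{12685} + \frac{3758}{3465} = \frac{984842}{1758141}$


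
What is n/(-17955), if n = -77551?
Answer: 77551/17955 ≈ 4.3192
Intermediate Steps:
n/(-17955) = -77551/(-17955) = -77551*(-1/17955) = 77551/17955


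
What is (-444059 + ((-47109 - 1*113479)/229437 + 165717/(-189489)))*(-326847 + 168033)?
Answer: 113557205326124951736/1610214359 ≈ 7.0523e+10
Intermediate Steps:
(-444059 + ((-47109 - 1*113479)/229437 + 165717/(-189489)))*(-326847 + 168033) = (-444059 + ((-47109 - 113479)*(1/229437) + 165717*(-1/189489)))*(-158814) = (-444059 + (-160588*1/229437 - 55239/63163))*(-158814) = (-444059 + (-160588/229437 - 55239/63163))*(-158814) = (-444059 - 22817090287/14491929231)*(-158814) = -6435294419478916/14491929231*(-158814) = 113557205326124951736/1610214359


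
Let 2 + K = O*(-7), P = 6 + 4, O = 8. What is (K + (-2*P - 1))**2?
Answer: 6241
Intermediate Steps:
P = 10
K = -58 (K = -2 + 8*(-7) = -2 - 56 = -58)
(K + (-2*P - 1))**2 = (-58 + (-2*10 - 1))**2 = (-58 + (-20 - 1))**2 = (-58 - 21)**2 = (-79)**2 = 6241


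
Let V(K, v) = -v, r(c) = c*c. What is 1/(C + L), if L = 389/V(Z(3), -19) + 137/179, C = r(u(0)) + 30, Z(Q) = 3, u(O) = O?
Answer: 3401/174264 ≈ 0.019516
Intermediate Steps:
r(c) = c**2
C = 30 (C = 0**2 + 30 = 0 + 30 = 30)
L = 72234/3401 (L = 389/((-1*(-19))) + 137/179 = 389/19 + 137*(1/179) = 389*(1/19) + 137/179 = 389/19 + 137/179 = 72234/3401 ≈ 21.239)
1/(C + L) = 1/(30 + 72234/3401) = 1/(174264/3401) = 3401/174264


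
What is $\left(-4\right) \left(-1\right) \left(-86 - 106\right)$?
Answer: $-768$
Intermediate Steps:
$\left(-4\right) \left(-1\right) \left(-86 - 106\right) = 4 \left(-192\right) = -768$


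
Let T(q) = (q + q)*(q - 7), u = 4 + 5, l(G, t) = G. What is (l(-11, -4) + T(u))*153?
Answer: 3825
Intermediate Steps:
u = 9
T(q) = 2*q*(-7 + q) (T(q) = (2*q)*(-7 + q) = 2*q*(-7 + q))
(l(-11, -4) + T(u))*153 = (-11 + 2*9*(-7 + 9))*153 = (-11 + 2*9*2)*153 = (-11 + 36)*153 = 25*153 = 3825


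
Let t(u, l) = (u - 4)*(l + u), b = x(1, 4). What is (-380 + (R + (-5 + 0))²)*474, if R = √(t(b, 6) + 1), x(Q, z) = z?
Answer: -172536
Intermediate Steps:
b = 4
t(u, l) = (-4 + u)*(l + u)
R = 1 (R = √((4² - 4*6 - 4*4 + 6*4) + 1) = √((16 - 24 - 16 + 24) + 1) = √(0 + 1) = √1 = 1)
(-380 + (R + (-5 + 0))²)*474 = (-380 + (1 + (-5 + 0))²)*474 = (-380 + (1 - 5)²)*474 = (-380 + (-4)²)*474 = (-380 + 16)*474 = -364*474 = -172536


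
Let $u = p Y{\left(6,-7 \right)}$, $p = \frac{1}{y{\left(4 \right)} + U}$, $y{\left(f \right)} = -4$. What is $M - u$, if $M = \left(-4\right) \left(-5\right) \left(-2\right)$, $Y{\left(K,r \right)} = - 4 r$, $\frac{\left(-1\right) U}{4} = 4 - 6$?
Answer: $-47$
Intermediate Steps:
$U = 8$ ($U = - 4 \left(4 - 6\right) = \left(-4\right) \left(-2\right) = 8$)
$p = \frac{1}{4}$ ($p = \frac{1}{-4 + 8} = \frac{1}{4} \approx 0.25$)
$M = -40$ ($M = 20 \left(-2\right) = -40$)
$u = 7$ ($u = \frac{\left(-4\right) \left(-7\right)}{4} = \frac{1}{4} \cdot 28 = 7$)
$M - u = -40 - 7 = -47$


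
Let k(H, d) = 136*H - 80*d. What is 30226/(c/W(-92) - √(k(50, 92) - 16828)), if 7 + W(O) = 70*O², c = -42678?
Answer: -7076679796193/56514922037292 + 589447730759153*I*√483/56514922037292 ≈ -0.12522 + 229.22*I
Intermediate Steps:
k(H, d) = -80*d + 136*H
W(O) = -7 + 70*O²
30226/(c/W(-92) - √(k(50, 92) - 16828)) = 30226/(-42678/(-7 + 70*(-92)²) - √((-80*92 + 136*50) - 16828)) = 30226/(-42678/(-7 + 70*8464) - √((-7360 + 6800) - 16828)) = 30226/(-42678/(-7 + 592480) - √(-560 - 16828)) = 30226/(-42678/592473 - √(-17388)) = 30226/(-42678*1/592473 - 6*I*√483) = 30226/(-14226/197491 - 6*I*√483)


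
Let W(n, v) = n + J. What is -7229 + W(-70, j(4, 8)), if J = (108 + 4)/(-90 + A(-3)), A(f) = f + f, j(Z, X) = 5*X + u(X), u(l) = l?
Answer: -43801/6 ≈ -7300.2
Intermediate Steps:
j(Z, X) = 6*X (j(Z, X) = 5*X + X = 6*X)
A(f) = 2*f
J = -7/6 (J = (108 + 4)/(-90 + 2*(-3)) = 112/(-90 - 6) = 112/(-96) = 112*(-1/96) = -7/6 ≈ -1.1667)
W(n, v) = -7/6 + n (W(n, v) = n - 7/6 = -7/6 + n)
-7229 + W(-70, j(4, 8)) = -7229 + (-7/6 - 70) = -7229 - 427/6 = -43801/6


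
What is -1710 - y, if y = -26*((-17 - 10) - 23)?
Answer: -3010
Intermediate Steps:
y = 1300 (y = -26*(-27 - 23) = -26*(-50) = 1300)
-1710 - y = -1710 - 1*1300 = -1710 - 1300 = -3010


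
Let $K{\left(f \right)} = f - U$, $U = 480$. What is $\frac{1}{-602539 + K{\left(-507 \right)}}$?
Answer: $- \frac{1}{603526} \approx -1.6569 \cdot 10^{-6}$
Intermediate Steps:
$K{\left(f \right)} = -480 + f$ ($K{\left(f \right)} = f - 480 = -480 + f$)
$\frac{1}{-602539 + K{\left(-507 \right)}} = \frac{1}{-602539 - 987} = \frac{1}{-603526} = - \frac{1}{603526}$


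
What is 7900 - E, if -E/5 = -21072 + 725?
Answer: -93835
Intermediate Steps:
E = 101735 (E = -5*(-21072 + 725) = -5*(-20347) = 101735)
7900 - E = 7900 - 1*101735 = 7900 - 101735 = -93835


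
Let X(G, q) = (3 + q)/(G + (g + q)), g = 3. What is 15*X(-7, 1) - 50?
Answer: -70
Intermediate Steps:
X(G, q) = (3 + q)/(3 + G + q) (X(G, q) = (3 + q)/(G + (3 + q)) = (3 + q)/(3 + G + q))
15*X(-7, 1) - 50 = 15*((3 + 1)/(3 - 7 + 1)) - 50 = 15*(4/(-3)) - 50 = 15*(-⅓*4) - 50 = 15*(-4/3) - 50 = -20 - 50 = -70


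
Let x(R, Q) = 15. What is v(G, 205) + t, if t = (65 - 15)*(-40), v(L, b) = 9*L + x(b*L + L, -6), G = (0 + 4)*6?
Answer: -1769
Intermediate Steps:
G = 24 (G = 4*6 = 24)
v(L, b) = 15 + 9*L (v(L, b) = 9*L + 15 = 15 + 9*L)
t = -2000 (t = 50*(-40) = -2000)
v(G, 205) + t = (15 + 9*24) - 2000 = (15 + 216) - 2000 = 231 - 2000 = -1769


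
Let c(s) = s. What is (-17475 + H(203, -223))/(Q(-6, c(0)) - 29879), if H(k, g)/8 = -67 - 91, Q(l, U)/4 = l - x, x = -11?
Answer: 18739/29859 ≈ 0.62758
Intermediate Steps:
Q(l, U) = 44 + 4*l (Q(l, U) = 4*(l - 1*(-11)) = 4*(l + 11) = 4*(11 + l) = 44 + 4*l)
H(k, g) = -1264 (H(k, g) = 8*(-67 - 91) = 8*(-158) = -1264)
(-17475 + H(203, -223))/(Q(-6, c(0)) - 29879) = (-17475 - 1264)/((44 + 4*(-6)) - 29879) = -18739/((44 - 24) - 29879) = -18739/(20 - 29879) = -18739/(-29859) = -18739*(-1/29859) = 18739/29859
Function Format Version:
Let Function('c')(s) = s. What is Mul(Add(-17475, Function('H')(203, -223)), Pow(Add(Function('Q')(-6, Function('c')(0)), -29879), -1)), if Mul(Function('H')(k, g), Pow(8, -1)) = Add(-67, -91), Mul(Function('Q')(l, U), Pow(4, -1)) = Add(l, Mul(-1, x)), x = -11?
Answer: Rational(18739, 29859) ≈ 0.62758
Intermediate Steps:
Function('Q')(l, U) = Add(44, Mul(4, l)) (Function('Q')(l, U) = Mul(4, Add(l, Mul(-1, -11))) = Mul(4, Add(l, 11)) = Mul(4, Add(11, l)) = Add(44, Mul(4, l)))
Function('H')(k, g) = -1264 (Function('H')(k, g) = Mul(8, Add(-67, -91)) = Mul(8, -158) = -1264)
Mul(Add(-17475, Function('H')(203, -223)), Pow(Add(Function('Q')(-6, Function('c')(0)), -29879), -1)) = Mul(Add(-17475, -1264), Pow(Add(Add(44, Mul(4, -6)), -29879), -1)) = Mul(-18739, Pow(Add(Add(44, -24), -29879), -1)) = Mul(-18739, Pow(Add(20, -29879), -1)) = Mul(-18739, Pow(-29859, -1)) = Mul(-18739, Rational(-1, 29859)) = Rational(18739, 29859)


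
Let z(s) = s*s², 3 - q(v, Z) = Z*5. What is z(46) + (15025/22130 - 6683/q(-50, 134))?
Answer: 287381277005/2952142 ≈ 97347.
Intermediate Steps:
q(v, Z) = 3 - 5*Z (q(v, Z) = 3 - Z*5 = 3 - 5*Z)
z(s) = s³
z(46) + (15025/22130 - 6683/q(-50, 134)) = 46³ + (15025/22130 - 6683/(3 - 5*134)) = 97336 + (15025*(1/22130) - 6683/(3 - 670)) = 97336 + (3005/4426 - 6683/(-667)) = 97336 + (3005/4426 - 6683*(-1/667)) = 97336 + (3005/4426 + 6683/667) = 97336 + 31583293/2952142 = 287381277005/2952142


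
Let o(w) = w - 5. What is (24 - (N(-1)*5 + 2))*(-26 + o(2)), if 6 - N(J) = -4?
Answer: 812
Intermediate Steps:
N(J) = 10 (N(J) = 6 - 1*(-4) = 6 + 4 = 10)
o(w) = -5 + w
(24 - (N(-1)*5 + 2))*(-26 + o(2)) = (24 - (10*5 + 2))*(-26 + (-5 + 2)) = (24 - (50 + 2))*(-26 - 3) = (24 - 1*52)*(-29) = (24 - 52)*(-29) = -28*(-29) = 812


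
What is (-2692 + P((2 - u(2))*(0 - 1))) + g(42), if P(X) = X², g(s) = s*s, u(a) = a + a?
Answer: -924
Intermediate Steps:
u(a) = 2*a
g(s) = s²
(-2692 + P((2 - u(2))*(0 - 1))) + g(42) = (-2692 + ((2 - 2*2)*(0 - 1))²) + 42² = (-2692 + ((2 - 1*4)*(-1))²) + 1764 = (-2692 + ((2 - 4)*(-1))²) + 1764 = (-2692 + (-2*(-1))²) + 1764 = (-2692 + 2²) + 1764 = (-2692 + 4) + 1764 = -2688 + 1764 = -924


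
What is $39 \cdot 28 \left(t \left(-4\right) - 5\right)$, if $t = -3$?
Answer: $7644$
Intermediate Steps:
$39 \cdot 28 \left(t \left(-4\right) - 5\right) = 39 \cdot 28 \left(\left(-3\right) \left(-4\right) - 5\right) = 1092 \left(12 - 5\right) = 1092 \cdot 7 = 7644$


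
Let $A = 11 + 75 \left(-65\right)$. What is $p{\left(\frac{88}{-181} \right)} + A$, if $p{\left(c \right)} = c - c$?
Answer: $-4864$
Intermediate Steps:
$A = -4864$ ($A = 11 - 4875 = -4864$)
$p{\left(c \right)} = 0$
$p{\left(\frac{88}{-181} \right)} + A = 0 - 4864 = -4864$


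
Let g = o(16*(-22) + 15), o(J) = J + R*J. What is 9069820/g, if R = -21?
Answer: 453491/337 ≈ 1345.7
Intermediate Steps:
o(J) = -20*J (o(J) = J - 21*J = -20*J)
g = 6740 (g = -20*(16*(-22) + 15) = -20*(-352 + 15) = -20*(-337) = 6740)
9069820/g = 9069820/6740 = 9069820*(1/6740) = 453491/337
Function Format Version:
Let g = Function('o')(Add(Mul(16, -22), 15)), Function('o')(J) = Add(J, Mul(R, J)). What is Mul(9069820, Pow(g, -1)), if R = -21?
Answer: Rational(453491, 337) ≈ 1345.7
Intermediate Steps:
Function('o')(J) = Mul(-20, J) (Function('o')(J) = Add(J, Mul(-21, J)) = Mul(-20, J))
g = 6740 (g = Mul(-20, Add(Mul(16, -22), 15)) = Mul(-20, Add(-352, 15)) = Mul(-20, -337) = 6740)
Mul(9069820, Pow(g, -1)) = Mul(9069820, Pow(6740, -1)) = Mul(9069820, Rational(1, 6740)) = Rational(453491, 337)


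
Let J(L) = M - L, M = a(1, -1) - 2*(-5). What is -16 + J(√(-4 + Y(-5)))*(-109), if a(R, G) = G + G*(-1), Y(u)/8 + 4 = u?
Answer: -1106 + 218*I*√19 ≈ -1106.0 + 950.24*I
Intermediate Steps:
Y(u) = -32 + 8*u
a(R, G) = 0 (a(R, G) = G - G = 0)
M = 10 (M = 0 - 2*(-5) = 0 + 10 = 10)
J(L) = 10 - L
-16 + J(√(-4 + Y(-5)))*(-109) = -16 + (10 - √(-4 + (-32 + 8*(-5))))*(-109) = -16 + (10 - √(-4 + (-32 - 40)))*(-109) = -16 + (10 - √(-4 - 72))*(-109) = -16 + (10 - √(-76))*(-109) = -16 + (10 - 2*I*√19)*(-109) = -16 + (-1090 + 218*I*√19) = -1106 + 218*I*√19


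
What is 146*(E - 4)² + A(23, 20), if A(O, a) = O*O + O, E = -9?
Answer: 25226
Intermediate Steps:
A(O, a) = O + O² (A(O, a) = O² + O = O + O²)
146*(E - 4)² + A(23, 20) = 146*(-9 - 4)² + 23*(1 + 23) = 146*(-13)² + 23*24 = 146*169 + 552 = 24674 + 552 = 25226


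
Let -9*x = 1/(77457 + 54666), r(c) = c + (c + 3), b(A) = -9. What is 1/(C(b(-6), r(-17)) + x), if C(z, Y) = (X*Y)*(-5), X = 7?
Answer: 1189107/1290181094 ≈ 0.00092166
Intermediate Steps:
r(c) = 3 + 2*c (r(c) = c + (3 + c) = 3 + 2*c)
C(z, Y) = -35*Y (C(z, Y) = (7*Y)*(-5) = -35*Y)
x = -1/1189107 (x = -1/(9*(77457 + 54666)) = -⅑/132123 = -⅑*1/132123 = -1/1189107 ≈ -8.4097e-7)
1/(C(b(-6), r(-17)) + x) = 1/(-35*(3 + 2*(-17)) - 1/1189107) = 1/(-35*(3 - 34) - 1/1189107) = 1/(-35*(-31) - 1/1189107) = 1/(1085 - 1/1189107) = 1/(1290181094/1189107) = 1189107/1290181094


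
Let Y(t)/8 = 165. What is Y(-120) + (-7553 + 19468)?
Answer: 13235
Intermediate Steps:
Y(t) = 1320 (Y(t) = 8*165 = 1320)
Y(-120) + (-7553 + 19468) = 1320 + (-7553 + 19468) = 1320 + 11915 = 13235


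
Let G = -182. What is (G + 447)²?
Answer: 70225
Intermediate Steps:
(G + 447)² = (-182 + 447)² = 265² = 70225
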